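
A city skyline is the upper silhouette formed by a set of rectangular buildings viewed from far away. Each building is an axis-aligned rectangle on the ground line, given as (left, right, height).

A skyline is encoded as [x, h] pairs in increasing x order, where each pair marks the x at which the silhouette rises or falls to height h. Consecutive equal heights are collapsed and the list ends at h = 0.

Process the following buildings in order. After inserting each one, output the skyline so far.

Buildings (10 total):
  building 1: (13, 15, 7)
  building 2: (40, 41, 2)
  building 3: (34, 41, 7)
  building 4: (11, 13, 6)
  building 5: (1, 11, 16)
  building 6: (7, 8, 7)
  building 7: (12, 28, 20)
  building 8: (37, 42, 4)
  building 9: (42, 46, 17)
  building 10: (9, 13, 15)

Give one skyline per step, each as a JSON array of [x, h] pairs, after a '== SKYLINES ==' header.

== SKYLINES ==
[[13,7],[15,0]]
[[13,7],[15,0],[40,2],[41,0]]
[[13,7],[15,0],[34,7],[41,0]]
[[11,6],[13,7],[15,0],[34,7],[41,0]]
[[1,16],[11,6],[13,7],[15,0],[34,7],[41,0]]
[[1,16],[11,6],[13,7],[15,0],[34,7],[41,0]]
[[1,16],[11,6],[12,20],[28,0],[34,7],[41,0]]
[[1,16],[11,6],[12,20],[28,0],[34,7],[41,4],[42,0]]
[[1,16],[11,6],[12,20],[28,0],[34,7],[41,4],[42,17],[46,0]]
[[1,16],[11,15],[12,20],[28,0],[34,7],[41,4],[42,17],[46,0]]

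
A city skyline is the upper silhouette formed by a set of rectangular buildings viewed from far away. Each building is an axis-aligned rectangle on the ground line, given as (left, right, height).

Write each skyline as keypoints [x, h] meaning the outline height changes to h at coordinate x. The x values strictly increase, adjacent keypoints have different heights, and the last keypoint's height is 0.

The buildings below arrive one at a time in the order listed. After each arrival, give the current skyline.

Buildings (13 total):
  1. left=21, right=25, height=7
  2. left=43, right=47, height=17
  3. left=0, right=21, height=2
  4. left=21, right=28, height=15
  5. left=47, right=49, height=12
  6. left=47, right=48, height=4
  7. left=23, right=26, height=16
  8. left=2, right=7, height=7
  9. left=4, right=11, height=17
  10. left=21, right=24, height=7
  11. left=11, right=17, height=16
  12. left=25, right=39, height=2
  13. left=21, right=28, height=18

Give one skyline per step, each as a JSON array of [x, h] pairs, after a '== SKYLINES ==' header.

== SKYLINES ==
[[21,7],[25,0]]
[[21,7],[25,0],[43,17],[47,0]]
[[0,2],[21,7],[25,0],[43,17],[47,0]]
[[0,2],[21,15],[28,0],[43,17],[47,0]]
[[0,2],[21,15],[28,0],[43,17],[47,12],[49,0]]
[[0,2],[21,15],[28,0],[43,17],[47,12],[49,0]]
[[0,2],[21,15],[23,16],[26,15],[28,0],[43,17],[47,12],[49,0]]
[[0,2],[2,7],[7,2],[21,15],[23,16],[26,15],[28,0],[43,17],[47,12],[49,0]]
[[0,2],[2,7],[4,17],[11,2],[21,15],[23,16],[26,15],[28,0],[43,17],[47,12],[49,0]]
[[0,2],[2,7],[4,17],[11,2],[21,15],[23,16],[26,15],[28,0],[43,17],[47,12],[49,0]]
[[0,2],[2,7],[4,17],[11,16],[17,2],[21,15],[23,16],[26,15],[28,0],[43,17],[47,12],[49,0]]
[[0,2],[2,7],[4,17],[11,16],[17,2],[21,15],[23,16],[26,15],[28,2],[39,0],[43,17],[47,12],[49,0]]
[[0,2],[2,7],[4,17],[11,16],[17,2],[21,18],[28,2],[39,0],[43,17],[47,12],[49,0]]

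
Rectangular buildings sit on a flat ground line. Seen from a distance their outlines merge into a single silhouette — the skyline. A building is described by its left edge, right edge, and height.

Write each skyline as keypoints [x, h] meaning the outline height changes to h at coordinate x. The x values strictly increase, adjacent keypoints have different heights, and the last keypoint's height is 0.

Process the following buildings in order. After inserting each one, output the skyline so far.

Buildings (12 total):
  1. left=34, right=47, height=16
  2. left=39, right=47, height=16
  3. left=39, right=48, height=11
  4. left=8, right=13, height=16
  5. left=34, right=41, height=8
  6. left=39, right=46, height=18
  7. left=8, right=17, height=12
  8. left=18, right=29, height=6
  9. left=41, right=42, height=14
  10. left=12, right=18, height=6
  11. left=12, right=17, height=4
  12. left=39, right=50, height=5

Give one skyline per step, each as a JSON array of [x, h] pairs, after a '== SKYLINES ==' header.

== SKYLINES ==
[[34,16],[47,0]]
[[34,16],[47,0]]
[[34,16],[47,11],[48,0]]
[[8,16],[13,0],[34,16],[47,11],[48,0]]
[[8,16],[13,0],[34,16],[47,11],[48,0]]
[[8,16],[13,0],[34,16],[39,18],[46,16],[47,11],[48,0]]
[[8,16],[13,12],[17,0],[34,16],[39,18],[46,16],[47,11],[48,0]]
[[8,16],[13,12],[17,0],[18,6],[29,0],[34,16],[39,18],[46,16],[47,11],[48,0]]
[[8,16],[13,12],[17,0],[18,6],[29,0],[34,16],[39,18],[46,16],[47,11],[48,0]]
[[8,16],[13,12],[17,6],[29,0],[34,16],[39,18],[46,16],[47,11],[48,0]]
[[8,16],[13,12],[17,6],[29,0],[34,16],[39,18],[46,16],[47,11],[48,0]]
[[8,16],[13,12],[17,6],[29,0],[34,16],[39,18],[46,16],[47,11],[48,5],[50,0]]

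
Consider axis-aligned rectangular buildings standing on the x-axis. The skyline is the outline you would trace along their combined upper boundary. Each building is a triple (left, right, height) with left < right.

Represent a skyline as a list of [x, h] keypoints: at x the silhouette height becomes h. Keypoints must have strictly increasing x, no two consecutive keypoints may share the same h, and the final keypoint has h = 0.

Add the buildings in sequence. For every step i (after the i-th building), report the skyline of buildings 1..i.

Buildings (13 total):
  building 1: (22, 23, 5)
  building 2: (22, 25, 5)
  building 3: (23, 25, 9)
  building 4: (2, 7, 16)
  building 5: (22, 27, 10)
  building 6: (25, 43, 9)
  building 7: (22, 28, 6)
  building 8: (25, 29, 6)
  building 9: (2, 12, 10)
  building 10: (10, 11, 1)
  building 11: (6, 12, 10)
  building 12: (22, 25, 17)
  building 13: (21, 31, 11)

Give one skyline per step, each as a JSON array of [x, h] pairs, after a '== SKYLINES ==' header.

== SKYLINES ==
[[22,5],[23,0]]
[[22,5],[25,0]]
[[22,5],[23,9],[25,0]]
[[2,16],[7,0],[22,5],[23,9],[25,0]]
[[2,16],[7,0],[22,10],[27,0]]
[[2,16],[7,0],[22,10],[27,9],[43,0]]
[[2,16],[7,0],[22,10],[27,9],[43,0]]
[[2,16],[7,0],[22,10],[27,9],[43,0]]
[[2,16],[7,10],[12,0],[22,10],[27,9],[43,0]]
[[2,16],[7,10],[12,0],[22,10],[27,9],[43,0]]
[[2,16],[7,10],[12,0],[22,10],[27,9],[43,0]]
[[2,16],[7,10],[12,0],[22,17],[25,10],[27,9],[43,0]]
[[2,16],[7,10],[12,0],[21,11],[22,17],[25,11],[31,9],[43,0]]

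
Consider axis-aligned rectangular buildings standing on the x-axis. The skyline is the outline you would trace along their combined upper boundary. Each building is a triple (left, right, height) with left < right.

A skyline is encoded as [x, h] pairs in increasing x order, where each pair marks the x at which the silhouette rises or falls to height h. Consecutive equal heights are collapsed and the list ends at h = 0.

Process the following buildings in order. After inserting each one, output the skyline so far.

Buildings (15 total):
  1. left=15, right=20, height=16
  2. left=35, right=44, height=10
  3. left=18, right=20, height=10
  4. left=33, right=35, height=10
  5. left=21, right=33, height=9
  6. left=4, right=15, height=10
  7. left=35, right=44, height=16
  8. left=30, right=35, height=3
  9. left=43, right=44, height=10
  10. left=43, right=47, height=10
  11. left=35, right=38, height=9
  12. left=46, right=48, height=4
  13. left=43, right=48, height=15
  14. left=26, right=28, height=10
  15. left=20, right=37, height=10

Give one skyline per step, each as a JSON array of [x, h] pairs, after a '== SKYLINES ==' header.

== SKYLINES ==
[[15,16],[20,0]]
[[15,16],[20,0],[35,10],[44,0]]
[[15,16],[20,0],[35,10],[44,0]]
[[15,16],[20,0],[33,10],[44,0]]
[[15,16],[20,0],[21,9],[33,10],[44,0]]
[[4,10],[15,16],[20,0],[21,9],[33,10],[44,0]]
[[4,10],[15,16],[20,0],[21,9],[33,10],[35,16],[44,0]]
[[4,10],[15,16],[20,0],[21,9],[33,10],[35,16],[44,0]]
[[4,10],[15,16],[20,0],[21,9],[33,10],[35,16],[44,0]]
[[4,10],[15,16],[20,0],[21,9],[33,10],[35,16],[44,10],[47,0]]
[[4,10],[15,16],[20,0],[21,9],[33,10],[35,16],[44,10],[47,0]]
[[4,10],[15,16],[20,0],[21,9],[33,10],[35,16],[44,10],[47,4],[48,0]]
[[4,10],[15,16],[20,0],[21,9],[33,10],[35,16],[44,15],[48,0]]
[[4,10],[15,16],[20,0],[21,9],[26,10],[28,9],[33,10],[35,16],[44,15],[48,0]]
[[4,10],[15,16],[20,10],[35,16],[44,15],[48,0]]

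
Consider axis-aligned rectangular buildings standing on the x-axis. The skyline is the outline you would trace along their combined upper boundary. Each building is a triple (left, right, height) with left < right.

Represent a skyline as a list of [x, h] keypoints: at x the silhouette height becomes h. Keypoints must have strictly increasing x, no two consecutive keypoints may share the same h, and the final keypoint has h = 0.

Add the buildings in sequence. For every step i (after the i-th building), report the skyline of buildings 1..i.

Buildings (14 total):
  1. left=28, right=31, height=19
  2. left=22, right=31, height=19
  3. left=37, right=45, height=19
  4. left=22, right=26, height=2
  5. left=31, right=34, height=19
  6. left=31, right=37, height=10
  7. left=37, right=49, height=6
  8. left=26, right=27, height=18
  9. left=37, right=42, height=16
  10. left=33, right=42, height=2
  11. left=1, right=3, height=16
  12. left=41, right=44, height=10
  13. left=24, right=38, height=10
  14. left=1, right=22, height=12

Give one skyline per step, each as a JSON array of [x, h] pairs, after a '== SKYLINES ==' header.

== SKYLINES ==
[[28,19],[31,0]]
[[22,19],[31,0]]
[[22,19],[31,0],[37,19],[45,0]]
[[22,19],[31,0],[37,19],[45,0]]
[[22,19],[34,0],[37,19],[45,0]]
[[22,19],[34,10],[37,19],[45,0]]
[[22,19],[34,10],[37,19],[45,6],[49,0]]
[[22,19],[34,10],[37,19],[45,6],[49,0]]
[[22,19],[34,10],[37,19],[45,6],[49,0]]
[[22,19],[34,10],[37,19],[45,6],[49,0]]
[[1,16],[3,0],[22,19],[34,10],[37,19],[45,6],[49,0]]
[[1,16],[3,0],[22,19],[34,10],[37,19],[45,6],[49,0]]
[[1,16],[3,0],[22,19],[34,10],[37,19],[45,6],[49,0]]
[[1,16],[3,12],[22,19],[34,10],[37,19],[45,6],[49,0]]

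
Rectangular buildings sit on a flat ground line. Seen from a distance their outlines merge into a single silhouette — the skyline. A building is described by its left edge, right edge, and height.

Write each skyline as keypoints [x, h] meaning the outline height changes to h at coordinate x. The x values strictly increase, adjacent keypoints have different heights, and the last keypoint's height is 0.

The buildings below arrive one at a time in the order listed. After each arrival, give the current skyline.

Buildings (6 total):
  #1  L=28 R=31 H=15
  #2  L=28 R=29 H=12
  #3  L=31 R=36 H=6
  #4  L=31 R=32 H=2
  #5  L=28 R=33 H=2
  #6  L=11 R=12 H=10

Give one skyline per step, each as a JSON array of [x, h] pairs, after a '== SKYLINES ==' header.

== SKYLINES ==
[[28,15],[31,0]]
[[28,15],[31,0]]
[[28,15],[31,6],[36,0]]
[[28,15],[31,6],[36,0]]
[[28,15],[31,6],[36,0]]
[[11,10],[12,0],[28,15],[31,6],[36,0]]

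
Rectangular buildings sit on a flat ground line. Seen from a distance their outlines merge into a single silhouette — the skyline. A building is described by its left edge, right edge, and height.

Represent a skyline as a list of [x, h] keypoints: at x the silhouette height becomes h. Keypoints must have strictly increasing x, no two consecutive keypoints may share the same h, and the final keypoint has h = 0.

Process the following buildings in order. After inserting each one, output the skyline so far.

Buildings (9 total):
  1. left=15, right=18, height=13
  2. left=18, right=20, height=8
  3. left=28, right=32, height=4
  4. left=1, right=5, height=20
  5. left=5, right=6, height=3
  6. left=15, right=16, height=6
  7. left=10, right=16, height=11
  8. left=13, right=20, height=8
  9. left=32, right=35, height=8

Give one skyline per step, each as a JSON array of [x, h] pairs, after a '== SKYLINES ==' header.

== SKYLINES ==
[[15,13],[18,0]]
[[15,13],[18,8],[20,0]]
[[15,13],[18,8],[20,0],[28,4],[32,0]]
[[1,20],[5,0],[15,13],[18,8],[20,0],[28,4],[32,0]]
[[1,20],[5,3],[6,0],[15,13],[18,8],[20,0],[28,4],[32,0]]
[[1,20],[5,3],[6,0],[15,13],[18,8],[20,0],[28,4],[32,0]]
[[1,20],[5,3],[6,0],[10,11],[15,13],[18,8],[20,0],[28,4],[32,0]]
[[1,20],[5,3],[6,0],[10,11],[15,13],[18,8],[20,0],[28,4],[32,0]]
[[1,20],[5,3],[6,0],[10,11],[15,13],[18,8],[20,0],[28,4],[32,8],[35,0]]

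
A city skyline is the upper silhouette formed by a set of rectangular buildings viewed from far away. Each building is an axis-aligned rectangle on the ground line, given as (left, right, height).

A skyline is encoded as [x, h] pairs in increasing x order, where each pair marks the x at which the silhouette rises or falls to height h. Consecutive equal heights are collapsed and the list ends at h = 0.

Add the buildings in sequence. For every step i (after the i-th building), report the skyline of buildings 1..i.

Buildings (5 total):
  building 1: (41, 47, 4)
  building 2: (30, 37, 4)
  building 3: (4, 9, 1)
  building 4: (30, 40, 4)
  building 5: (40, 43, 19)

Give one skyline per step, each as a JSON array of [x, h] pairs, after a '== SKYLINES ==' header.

== SKYLINES ==
[[41,4],[47,0]]
[[30,4],[37,0],[41,4],[47,0]]
[[4,1],[9,0],[30,4],[37,0],[41,4],[47,0]]
[[4,1],[9,0],[30,4],[40,0],[41,4],[47,0]]
[[4,1],[9,0],[30,4],[40,19],[43,4],[47,0]]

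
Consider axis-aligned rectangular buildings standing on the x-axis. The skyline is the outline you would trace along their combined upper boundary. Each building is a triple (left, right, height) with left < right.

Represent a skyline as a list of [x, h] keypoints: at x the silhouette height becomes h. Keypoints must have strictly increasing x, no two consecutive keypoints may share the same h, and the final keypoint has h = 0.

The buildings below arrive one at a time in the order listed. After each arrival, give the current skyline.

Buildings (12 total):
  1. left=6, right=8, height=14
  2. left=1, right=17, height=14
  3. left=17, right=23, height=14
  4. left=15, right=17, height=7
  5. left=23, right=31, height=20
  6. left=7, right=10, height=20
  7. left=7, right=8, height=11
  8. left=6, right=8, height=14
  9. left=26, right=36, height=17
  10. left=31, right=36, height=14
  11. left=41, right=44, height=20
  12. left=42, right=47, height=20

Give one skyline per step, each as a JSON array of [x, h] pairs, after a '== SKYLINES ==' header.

== SKYLINES ==
[[6,14],[8,0]]
[[1,14],[17,0]]
[[1,14],[23,0]]
[[1,14],[23,0]]
[[1,14],[23,20],[31,0]]
[[1,14],[7,20],[10,14],[23,20],[31,0]]
[[1,14],[7,20],[10,14],[23,20],[31,0]]
[[1,14],[7,20],[10,14],[23,20],[31,0]]
[[1,14],[7,20],[10,14],[23,20],[31,17],[36,0]]
[[1,14],[7,20],[10,14],[23,20],[31,17],[36,0]]
[[1,14],[7,20],[10,14],[23,20],[31,17],[36,0],[41,20],[44,0]]
[[1,14],[7,20],[10,14],[23,20],[31,17],[36,0],[41,20],[47,0]]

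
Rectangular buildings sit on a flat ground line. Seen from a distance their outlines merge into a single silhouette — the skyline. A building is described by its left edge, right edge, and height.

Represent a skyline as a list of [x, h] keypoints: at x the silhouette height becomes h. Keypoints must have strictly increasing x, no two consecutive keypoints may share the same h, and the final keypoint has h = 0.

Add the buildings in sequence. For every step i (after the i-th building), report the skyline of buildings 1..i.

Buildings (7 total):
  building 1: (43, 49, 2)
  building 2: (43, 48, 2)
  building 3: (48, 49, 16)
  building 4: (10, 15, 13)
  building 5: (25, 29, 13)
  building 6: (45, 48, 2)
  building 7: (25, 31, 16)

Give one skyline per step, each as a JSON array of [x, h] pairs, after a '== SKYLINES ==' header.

== SKYLINES ==
[[43,2],[49,0]]
[[43,2],[49,0]]
[[43,2],[48,16],[49,0]]
[[10,13],[15,0],[43,2],[48,16],[49,0]]
[[10,13],[15,0],[25,13],[29,0],[43,2],[48,16],[49,0]]
[[10,13],[15,0],[25,13],[29,0],[43,2],[48,16],[49,0]]
[[10,13],[15,0],[25,16],[31,0],[43,2],[48,16],[49,0]]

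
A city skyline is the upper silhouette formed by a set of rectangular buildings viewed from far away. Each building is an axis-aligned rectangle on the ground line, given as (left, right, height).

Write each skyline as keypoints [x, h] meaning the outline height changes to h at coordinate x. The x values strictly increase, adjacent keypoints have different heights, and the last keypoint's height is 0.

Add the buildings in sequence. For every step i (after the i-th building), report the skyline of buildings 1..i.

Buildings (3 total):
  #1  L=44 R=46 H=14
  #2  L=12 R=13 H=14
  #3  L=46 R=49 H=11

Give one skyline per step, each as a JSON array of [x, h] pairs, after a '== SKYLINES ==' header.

== SKYLINES ==
[[44,14],[46,0]]
[[12,14],[13,0],[44,14],[46,0]]
[[12,14],[13,0],[44,14],[46,11],[49,0]]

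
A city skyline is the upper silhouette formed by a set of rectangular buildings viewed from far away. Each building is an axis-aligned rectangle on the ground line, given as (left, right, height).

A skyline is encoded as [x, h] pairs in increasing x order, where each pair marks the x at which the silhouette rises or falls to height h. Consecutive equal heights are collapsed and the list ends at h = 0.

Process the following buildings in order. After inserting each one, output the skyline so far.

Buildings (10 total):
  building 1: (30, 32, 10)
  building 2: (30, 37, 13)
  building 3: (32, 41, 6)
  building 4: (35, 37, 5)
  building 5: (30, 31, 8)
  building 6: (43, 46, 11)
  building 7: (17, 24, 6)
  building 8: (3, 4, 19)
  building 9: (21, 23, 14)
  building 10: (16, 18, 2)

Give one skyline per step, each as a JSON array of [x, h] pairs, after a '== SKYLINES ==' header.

== SKYLINES ==
[[30,10],[32,0]]
[[30,13],[37,0]]
[[30,13],[37,6],[41,0]]
[[30,13],[37,6],[41,0]]
[[30,13],[37,6],[41,0]]
[[30,13],[37,6],[41,0],[43,11],[46,0]]
[[17,6],[24,0],[30,13],[37,6],[41,0],[43,11],[46,0]]
[[3,19],[4,0],[17,6],[24,0],[30,13],[37,6],[41,0],[43,11],[46,0]]
[[3,19],[4,0],[17,6],[21,14],[23,6],[24,0],[30,13],[37,6],[41,0],[43,11],[46,0]]
[[3,19],[4,0],[16,2],[17,6],[21,14],[23,6],[24,0],[30,13],[37,6],[41,0],[43,11],[46,0]]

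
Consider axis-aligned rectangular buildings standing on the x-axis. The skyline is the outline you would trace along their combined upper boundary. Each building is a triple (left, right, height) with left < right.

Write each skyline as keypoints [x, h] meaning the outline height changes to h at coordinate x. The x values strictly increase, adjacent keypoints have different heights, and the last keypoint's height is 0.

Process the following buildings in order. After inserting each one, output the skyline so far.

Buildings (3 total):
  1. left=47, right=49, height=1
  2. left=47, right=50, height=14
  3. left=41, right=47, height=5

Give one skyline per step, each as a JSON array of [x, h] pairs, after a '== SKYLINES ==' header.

== SKYLINES ==
[[47,1],[49,0]]
[[47,14],[50,0]]
[[41,5],[47,14],[50,0]]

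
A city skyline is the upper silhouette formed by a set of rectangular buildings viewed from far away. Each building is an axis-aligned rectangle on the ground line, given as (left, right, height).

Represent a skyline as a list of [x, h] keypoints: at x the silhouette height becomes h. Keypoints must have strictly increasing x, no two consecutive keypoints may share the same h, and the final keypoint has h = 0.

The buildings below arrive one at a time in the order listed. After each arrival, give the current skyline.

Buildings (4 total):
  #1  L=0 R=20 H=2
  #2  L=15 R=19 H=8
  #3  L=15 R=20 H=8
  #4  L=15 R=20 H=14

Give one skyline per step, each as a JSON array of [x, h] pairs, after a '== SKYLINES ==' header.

== SKYLINES ==
[[0,2],[20,0]]
[[0,2],[15,8],[19,2],[20,0]]
[[0,2],[15,8],[20,0]]
[[0,2],[15,14],[20,0]]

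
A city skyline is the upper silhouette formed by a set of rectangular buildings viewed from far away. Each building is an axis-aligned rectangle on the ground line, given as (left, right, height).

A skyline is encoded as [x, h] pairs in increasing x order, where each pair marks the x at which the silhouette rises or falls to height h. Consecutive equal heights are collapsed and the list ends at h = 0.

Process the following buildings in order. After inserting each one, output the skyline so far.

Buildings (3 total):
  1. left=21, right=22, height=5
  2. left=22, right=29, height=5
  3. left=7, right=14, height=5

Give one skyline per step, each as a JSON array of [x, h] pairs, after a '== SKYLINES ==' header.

== SKYLINES ==
[[21,5],[22,0]]
[[21,5],[29,0]]
[[7,5],[14,0],[21,5],[29,0]]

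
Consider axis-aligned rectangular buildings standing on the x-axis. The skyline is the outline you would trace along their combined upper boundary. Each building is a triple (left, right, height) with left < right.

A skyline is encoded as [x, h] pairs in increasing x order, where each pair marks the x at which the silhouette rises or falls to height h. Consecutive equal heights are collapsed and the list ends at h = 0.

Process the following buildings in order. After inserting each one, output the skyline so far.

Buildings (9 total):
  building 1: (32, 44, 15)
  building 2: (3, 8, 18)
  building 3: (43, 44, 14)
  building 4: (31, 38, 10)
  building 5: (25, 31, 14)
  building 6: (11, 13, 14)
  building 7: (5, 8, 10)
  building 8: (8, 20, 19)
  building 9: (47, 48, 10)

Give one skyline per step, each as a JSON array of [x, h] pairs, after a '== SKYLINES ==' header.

== SKYLINES ==
[[32,15],[44,0]]
[[3,18],[8,0],[32,15],[44,0]]
[[3,18],[8,0],[32,15],[44,0]]
[[3,18],[8,0],[31,10],[32,15],[44,0]]
[[3,18],[8,0],[25,14],[31,10],[32,15],[44,0]]
[[3,18],[8,0],[11,14],[13,0],[25,14],[31,10],[32,15],[44,0]]
[[3,18],[8,0],[11,14],[13,0],[25,14],[31,10],[32,15],[44,0]]
[[3,18],[8,19],[20,0],[25,14],[31,10],[32,15],[44,0]]
[[3,18],[8,19],[20,0],[25,14],[31,10],[32,15],[44,0],[47,10],[48,0]]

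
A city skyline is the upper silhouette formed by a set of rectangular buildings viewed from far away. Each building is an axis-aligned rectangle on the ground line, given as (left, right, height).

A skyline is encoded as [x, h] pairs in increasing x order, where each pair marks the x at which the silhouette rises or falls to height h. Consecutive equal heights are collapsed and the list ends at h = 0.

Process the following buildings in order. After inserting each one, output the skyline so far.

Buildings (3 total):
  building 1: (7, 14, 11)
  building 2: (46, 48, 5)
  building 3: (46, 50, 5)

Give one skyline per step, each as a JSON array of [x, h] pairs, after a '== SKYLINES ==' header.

== SKYLINES ==
[[7,11],[14,0]]
[[7,11],[14,0],[46,5],[48,0]]
[[7,11],[14,0],[46,5],[50,0]]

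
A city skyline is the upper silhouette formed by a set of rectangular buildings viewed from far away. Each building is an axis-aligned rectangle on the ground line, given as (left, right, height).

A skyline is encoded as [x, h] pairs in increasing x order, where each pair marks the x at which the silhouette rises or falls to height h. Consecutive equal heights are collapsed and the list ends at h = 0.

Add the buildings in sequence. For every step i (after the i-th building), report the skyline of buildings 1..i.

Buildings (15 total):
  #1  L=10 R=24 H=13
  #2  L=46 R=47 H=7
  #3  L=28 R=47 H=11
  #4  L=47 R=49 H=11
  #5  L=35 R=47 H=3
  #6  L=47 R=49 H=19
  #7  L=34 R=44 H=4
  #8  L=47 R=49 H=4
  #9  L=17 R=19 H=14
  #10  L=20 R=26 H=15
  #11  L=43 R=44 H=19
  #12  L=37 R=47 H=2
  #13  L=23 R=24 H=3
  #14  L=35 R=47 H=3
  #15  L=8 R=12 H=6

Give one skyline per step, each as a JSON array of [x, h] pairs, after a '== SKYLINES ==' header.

== SKYLINES ==
[[10,13],[24,0]]
[[10,13],[24,0],[46,7],[47,0]]
[[10,13],[24,0],[28,11],[47,0]]
[[10,13],[24,0],[28,11],[49,0]]
[[10,13],[24,0],[28,11],[49,0]]
[[10,13],[24,0],[28,11],[47,19],[49,0]]
[[10,13],[24,0],[28,11],[47,19],[49,0]]
[[10,13],[24,0],[28,11],[47,19],[49,0]]
[[10,13],[17,14],[19,13],[24,0],[28,11],[47,19],[49,0]]
[[10,13],[17,14],[19,13],[20,15],[26,0],[28,11],[47,19],[49,0]]
[[10,13],[17,14],[19,13],[20,15],[26,0],[28,11],[43,19],[44,11],[47,19],[49,0]]
[[10,13],[17,14],[19,13],[20,15],[26,0],[28,11],[43,19],[44,11],[47,19],[49,0]]
[[10,13],[17,14],[19,13],[20,15],[26,0],[28,11],[43,19],[44,11],[47,19],[49,0]]
[[10,13],[17,14],[19,13],[20,15],[26,0],[28,11],[43,19],[44,11],[47,19],[49,0]]
[[8,6],[10,13],[17,14],[19,13],[20,15],[26,0],[28,11],[43,19],[44,11],[47,19],[49,0]]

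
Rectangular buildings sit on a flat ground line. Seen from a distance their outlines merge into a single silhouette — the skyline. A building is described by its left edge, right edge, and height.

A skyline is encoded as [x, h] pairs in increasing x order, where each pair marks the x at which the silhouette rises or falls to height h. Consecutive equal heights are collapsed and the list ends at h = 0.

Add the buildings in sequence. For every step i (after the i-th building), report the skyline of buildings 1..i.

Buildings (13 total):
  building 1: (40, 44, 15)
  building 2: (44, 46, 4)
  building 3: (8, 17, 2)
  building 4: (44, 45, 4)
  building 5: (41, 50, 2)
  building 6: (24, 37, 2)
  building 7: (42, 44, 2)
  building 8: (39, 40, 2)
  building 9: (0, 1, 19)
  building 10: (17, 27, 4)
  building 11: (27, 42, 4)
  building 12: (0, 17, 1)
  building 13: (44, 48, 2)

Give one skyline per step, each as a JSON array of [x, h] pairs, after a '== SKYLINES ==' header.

== SKYLINES ==
[[40,15],[44,0]]
[[40,15],[44,4],[46,0]]
[[8,2],[17,0],[40,15],[44,4],[46,0]]
[[8,2],[17,0],[40,15],[44,4],[46,0]]
[[8,2],[17,0],[40,15],[44,4],[46,2],[50,0]]
[[8,2],[17,0],[24,2],[37,0],[40,15],[44,4],[46,2],[50,0]]
[[8,2],[17,0],[24,2],[37,0],[40,15],[44,4],[46,2],[50,0]]
[[8,2],[17,0],[24,2],[37,0],[39,2],[40,15],[44,4],[46,2],[50,0]]
[[0,19],[1,0],[8,2],[17,0],[24,2],[37,0],[39,2],[40,15],[44,4],[46,2],[50,0]]
[[0,19],[1,0],[8,2],[17,4],[27,2],[37,0],[39,2],[40,15],[44,4],[46,2],[50,0]]
[[0,19],[1,0],[8,2],[17,4],[40,15],[44,4],[46,2],[50,0]]
[[0,19],[1,1],[8,2],[17,4],[40,15],[44,4],[46,2],[50,0]]
[[0,19],[1,1],[8,2],[17,4],[40,15],[44,4],[46,2],[50,0]]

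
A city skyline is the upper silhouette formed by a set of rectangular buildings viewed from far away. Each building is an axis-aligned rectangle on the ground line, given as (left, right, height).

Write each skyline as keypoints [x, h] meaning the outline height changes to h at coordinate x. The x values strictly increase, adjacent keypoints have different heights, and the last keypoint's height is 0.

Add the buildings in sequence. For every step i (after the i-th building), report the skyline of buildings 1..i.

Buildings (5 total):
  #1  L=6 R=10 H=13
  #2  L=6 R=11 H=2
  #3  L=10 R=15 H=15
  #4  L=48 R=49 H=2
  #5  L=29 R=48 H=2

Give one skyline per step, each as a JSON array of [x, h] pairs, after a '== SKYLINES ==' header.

== SKYLINES ==
[[6,13],[10,0]]
[[6,13],[10,2],[11,0]]
[[6,13],[10,15],[15,0]]
[[6,13],[10,15],[15,0],[48,2],[49,0]]
[[6,13],[10,15],[15,0],[29,2],[49,0]]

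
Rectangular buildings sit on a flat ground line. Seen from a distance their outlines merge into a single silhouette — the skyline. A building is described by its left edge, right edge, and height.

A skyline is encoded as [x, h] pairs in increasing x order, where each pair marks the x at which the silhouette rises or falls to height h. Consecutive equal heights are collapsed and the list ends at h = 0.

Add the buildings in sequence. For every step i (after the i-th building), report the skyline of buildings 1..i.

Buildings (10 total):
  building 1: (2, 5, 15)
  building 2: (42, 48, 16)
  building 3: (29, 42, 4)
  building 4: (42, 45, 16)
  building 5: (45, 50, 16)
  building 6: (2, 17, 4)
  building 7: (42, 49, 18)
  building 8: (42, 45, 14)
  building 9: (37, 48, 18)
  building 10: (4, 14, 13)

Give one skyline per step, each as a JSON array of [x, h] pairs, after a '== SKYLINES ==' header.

== SKYLINES ==
[[2,15],[5,0]]
[[2,15],[5,0],[42,16],[48,0]]
[[2,15],[5,0],[29,4],[42,16],[48,0]]
[[2,15],[5,0],[29,4],[42,16],[48,0]]
[[2,15],[5,0],[29,4],[42,16],[50,0]]
[[2,15],[5,4],[17,0],[29,4],[42,16],[50,0]]
[[2,15],[5,4],[17,0],[29,4],[42,18],[49,16],[50,0]]
[[2,15],[5,4],[17,0],[29,4],[42,18],[49,16],[50,0]]
[[2,15],[5,4],[17,0],[29,4],[37,18],[49,16],[50,0]]
[[2,15],[5,13],[14,4],[17,0],[29,4],[37,18],[49,16],[50,0]]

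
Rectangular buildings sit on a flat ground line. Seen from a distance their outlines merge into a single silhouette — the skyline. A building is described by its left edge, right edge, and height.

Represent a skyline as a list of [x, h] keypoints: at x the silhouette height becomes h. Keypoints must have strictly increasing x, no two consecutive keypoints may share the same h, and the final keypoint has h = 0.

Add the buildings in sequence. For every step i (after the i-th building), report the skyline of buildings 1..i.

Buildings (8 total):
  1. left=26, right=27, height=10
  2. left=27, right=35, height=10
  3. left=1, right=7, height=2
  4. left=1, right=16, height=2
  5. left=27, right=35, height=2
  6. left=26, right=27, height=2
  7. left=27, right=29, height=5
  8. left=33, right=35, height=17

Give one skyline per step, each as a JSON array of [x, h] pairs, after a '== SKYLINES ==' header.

== SKYLINES ==
[[26,10],[27,0]]
[[26,10],[35,0]]
[[1,2],[7,0],[26,10],[35,0]]
[[1,2],[16,0],[26,10],[35,0]]
[[1,2],[16,0],[26,10],[35,0]]
[[1,2],[16,0],[26,10],[35,0]]
[[1,2],[16,0],[26,10],[35,0]]
[[1,2],[16,0],[26,10],[33,17],[35,0]]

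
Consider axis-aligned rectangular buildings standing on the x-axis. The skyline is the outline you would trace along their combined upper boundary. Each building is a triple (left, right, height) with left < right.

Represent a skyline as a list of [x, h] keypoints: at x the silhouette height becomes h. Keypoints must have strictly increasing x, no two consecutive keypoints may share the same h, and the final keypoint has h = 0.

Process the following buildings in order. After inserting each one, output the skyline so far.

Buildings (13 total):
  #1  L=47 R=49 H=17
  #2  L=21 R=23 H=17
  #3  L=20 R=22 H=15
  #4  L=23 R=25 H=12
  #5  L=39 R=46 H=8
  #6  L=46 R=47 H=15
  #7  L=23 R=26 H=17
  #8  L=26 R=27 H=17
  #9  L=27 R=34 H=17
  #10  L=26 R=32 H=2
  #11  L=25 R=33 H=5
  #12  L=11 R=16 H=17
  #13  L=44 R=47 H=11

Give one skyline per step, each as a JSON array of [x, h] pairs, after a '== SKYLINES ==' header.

== SKYLINES ==
[[47,17],[49,0]]
[[21,17],[23,0],[47,17],[49,0]]
[[20,15],[21,17],[23,0],[47,17],[49,0]]
[[20,15],[21,17],[23,12],[25,0],[47,17],[49,0]]
[[20,15],[21,17],[23,12],[25,0],[39,8],[46,0],[47,17],[49,0]]
[[20,15],[21,17],[23,12],[25,0],[39,8],[46,15],[47,17],[49,0]]
[[20,15],[21,17],[26,0],[39,8],[46,15],[47,17],[49,0]]
[[20,15],[21,17],[27,0],[39,8],[46,15],[47,17],[49,0]]
[[20,15],[21,17],[34,0],[39,8],[46,15],[47,17],[49,0]]
[[20,15],[21,17],[34,0],[39,8],[46,15],[47,17],[49,0]]
[[20,15],[21,17],[34,0],[39,8],[46,15],[47,17],[49,0]]
[[11,17],[16,0],[20,15],[21,17],[34,0],[39,8],[46,15],[47,17],[49,0]]
[[11,17],[16,0],[20,15],[21,17],[34,0],[39,8],[44,11],[46,15],[47,17],[49,0]]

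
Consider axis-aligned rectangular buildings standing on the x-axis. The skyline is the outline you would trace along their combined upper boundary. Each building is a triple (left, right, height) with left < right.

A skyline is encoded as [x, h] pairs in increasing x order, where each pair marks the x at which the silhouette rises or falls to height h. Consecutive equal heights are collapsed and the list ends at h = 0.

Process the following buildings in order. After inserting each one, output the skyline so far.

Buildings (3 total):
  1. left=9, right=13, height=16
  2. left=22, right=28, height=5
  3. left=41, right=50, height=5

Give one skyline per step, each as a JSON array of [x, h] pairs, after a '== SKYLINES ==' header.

== SKYLINES ==
[[9,16],[13,0]]
[[9,16],[13,0],[22,5],[28,0]]
[[9,16],[13,0],[22,5],[28,0],[41,5],[50,0]]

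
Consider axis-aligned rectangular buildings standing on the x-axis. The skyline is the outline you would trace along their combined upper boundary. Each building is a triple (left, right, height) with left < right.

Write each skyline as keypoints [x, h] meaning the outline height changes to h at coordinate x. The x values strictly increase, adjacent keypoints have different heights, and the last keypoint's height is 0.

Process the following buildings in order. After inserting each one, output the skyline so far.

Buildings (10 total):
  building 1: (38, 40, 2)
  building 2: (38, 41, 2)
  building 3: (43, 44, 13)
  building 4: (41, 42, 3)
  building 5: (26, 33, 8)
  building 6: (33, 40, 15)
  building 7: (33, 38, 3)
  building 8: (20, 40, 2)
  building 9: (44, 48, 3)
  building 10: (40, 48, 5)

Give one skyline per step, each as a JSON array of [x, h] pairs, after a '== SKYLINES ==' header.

== SKYLINES ==
[[38,2],[40,0]]
[[38,2],[41,0]]
[[38,2],[41,0],[43,13],[44,0]]
[[38,2],[41,3],[42,0],[43,13],[44,0]]
[[26,8],[33,0],[38,2],[41,3],[42,0],[43,13],[44,0]]
[[26,8],[33,15],[40,2],[41,3],[42,0],[43,13],[44,0]]
[[26,8],[33,15],[40,2],[41,3],[42,0],[43,13],[44,0]]
[[20,2],[26,8],[33,15],[40,2],[41,3],[42,0],[43,13],[44,0]]
[[20,2],[26,8],[33,15],[40,2],[41,3],[42,0],[43,13],[44,3],[48,0]]
[[20,2],[26,8],[33,15],[40,5],[43,13],[44,5],[48,0]]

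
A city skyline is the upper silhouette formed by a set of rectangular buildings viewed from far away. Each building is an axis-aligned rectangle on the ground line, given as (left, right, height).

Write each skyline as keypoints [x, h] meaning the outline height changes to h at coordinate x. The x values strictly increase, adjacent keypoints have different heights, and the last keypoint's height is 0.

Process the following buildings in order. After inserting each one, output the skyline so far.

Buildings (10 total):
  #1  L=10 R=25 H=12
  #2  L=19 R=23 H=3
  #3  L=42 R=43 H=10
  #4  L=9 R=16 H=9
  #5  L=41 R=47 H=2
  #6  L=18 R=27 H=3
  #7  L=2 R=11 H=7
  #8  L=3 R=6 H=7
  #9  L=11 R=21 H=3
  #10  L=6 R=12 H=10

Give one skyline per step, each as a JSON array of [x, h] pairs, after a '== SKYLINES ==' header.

== SKYLINES ==
[[10,12],[25,0]]
[[10,12],[25,0]]
[[10,12],[25,0],[42,10],[43,0]]
[[9,9],[10,12],[25,0],[42,10],[43,0]]
[[9,9],[10,12],[25,0],[41,2],[42,10],[43,2],[47,0]]
[[9,9],[10,12],[25,3],[27,0],[41,2],[42,10],[43,2],[47,0]]
[[2,7],[9,9],[10,12],[25,3],[27,0],[41,2],[42,10],[43,2],[47,0]]
[[2,7],[9,9],[10,12],[25,3],[27,0],[41,2],[42,10],[43,2],[47,0]]
[[2,7],[9,9],[10,12],[25,3],[27,0],[41,2],[42,10],[43,2],[47,0]]
[[2,7],[6,10],[10,12],[25,3],[27,0],[41,2],[42,10],[43,2],[47,0]]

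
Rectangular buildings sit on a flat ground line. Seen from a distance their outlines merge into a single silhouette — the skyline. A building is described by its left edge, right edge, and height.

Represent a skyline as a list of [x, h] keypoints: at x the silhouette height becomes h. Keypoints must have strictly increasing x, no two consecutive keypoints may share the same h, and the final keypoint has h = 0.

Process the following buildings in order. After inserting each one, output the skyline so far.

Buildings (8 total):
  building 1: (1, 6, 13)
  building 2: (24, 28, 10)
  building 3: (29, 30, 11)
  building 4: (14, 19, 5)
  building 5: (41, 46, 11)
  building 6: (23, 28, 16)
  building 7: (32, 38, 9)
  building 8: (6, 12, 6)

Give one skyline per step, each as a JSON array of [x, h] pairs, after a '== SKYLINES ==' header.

== SKYLINES ==
[[1,13],[6,0]]
[[1,13],[6,0],[24,10],[28,0]]
[[1,13],[6,0],[24,10],[28,0],[29,11],[30,0]]
[[1,13],[6,0],[14,5],[19,0],[24,10],[28,0],[29,11],[30,0]]
[[1,13],[6,0],[14,5],[19,0],[24,10],[28,0],[29,11],[30,0],[41,11],[46,0]]
[[1,13],[6,0],[14,5],[19,0],[23,16],[28,0],[29,11],[30,0],[41,11],[46,0]]
[[1,13],[6,0],[14,5],[19,0],[23,16],[28,0],[29,11],[30,0],[32,9],[38,0],[41,11],[46,0]]
[[1,13],[6,6],[12,0],[14,5],[19,0],[23,16],[28,0],[29,11],[30,0],[32,9],[38,0],[41,11],[46,0]]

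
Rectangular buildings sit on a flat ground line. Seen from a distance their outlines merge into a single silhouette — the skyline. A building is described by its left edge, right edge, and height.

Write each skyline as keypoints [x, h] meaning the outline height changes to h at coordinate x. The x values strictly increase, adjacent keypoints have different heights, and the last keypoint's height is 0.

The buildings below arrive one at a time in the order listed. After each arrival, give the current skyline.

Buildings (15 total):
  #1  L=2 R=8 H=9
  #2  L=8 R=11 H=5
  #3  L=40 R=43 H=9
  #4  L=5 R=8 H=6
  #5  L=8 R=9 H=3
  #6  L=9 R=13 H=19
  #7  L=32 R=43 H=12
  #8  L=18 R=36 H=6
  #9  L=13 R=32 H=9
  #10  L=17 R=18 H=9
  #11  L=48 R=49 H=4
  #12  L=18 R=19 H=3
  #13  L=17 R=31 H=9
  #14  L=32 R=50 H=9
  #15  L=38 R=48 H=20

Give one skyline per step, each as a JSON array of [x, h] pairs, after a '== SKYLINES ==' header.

== SKYLINES ==
[[2,9],[8,0]]
[[2,9],[8,5],[11,0]]
[[2,9],[8,5],[11,0],[40,9],[43,0]]
[[2,9],[8,5],[11,0],[40,9],[43,0]]
[[2,9],[8,5],[11,0],[40,9],[43,0]]
[[2,9],[8,5],[9,19],[13,0],[40,9],[43,0]]
[[2,9],[8,5],[9,19],[13,0],[32,12],[43,0]]
[[2,9],[8,5],[9,19],[13,0],[18,6],[32,12],[43,0]]
[[2,9],[8,5],[9,19],[13,9],[32,12],[43,0]]
[[2,9],[8,5],[9,19],[13,9],[32,12],[43,0]]
[[2,9],[8,5],[9,19],[13,9],[32,12],[43,0],[48,4],[49,0]]
[[2,9],[8,5],[9,19],[13,9],[32,12],[43,0],[48,4],[49,0]]
[[2,9],[8,5],[9,19],[13,9],[32,12],[43,0],[48,4],[49,0]]
[[2,9],[8,5],[9,19],[13,9],[32,12],[43,9],[50,0]]
[[2,9],[8,5],[9,19],[13,9],[32,12],[38,20],[48,9],[50,0]]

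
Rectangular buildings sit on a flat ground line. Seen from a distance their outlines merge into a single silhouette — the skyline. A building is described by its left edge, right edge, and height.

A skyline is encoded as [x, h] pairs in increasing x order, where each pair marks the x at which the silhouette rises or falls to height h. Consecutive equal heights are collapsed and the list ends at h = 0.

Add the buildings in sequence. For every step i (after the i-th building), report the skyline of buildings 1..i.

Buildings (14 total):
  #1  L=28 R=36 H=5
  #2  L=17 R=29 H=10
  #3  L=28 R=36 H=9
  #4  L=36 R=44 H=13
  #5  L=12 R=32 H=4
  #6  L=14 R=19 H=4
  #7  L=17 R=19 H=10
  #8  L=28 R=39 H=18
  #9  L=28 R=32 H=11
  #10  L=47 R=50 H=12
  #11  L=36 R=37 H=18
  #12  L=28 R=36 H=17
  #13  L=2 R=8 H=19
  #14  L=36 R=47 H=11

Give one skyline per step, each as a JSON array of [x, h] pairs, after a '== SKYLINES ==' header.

== SKYLINES ==
[[28,5],[36,0]]
[[17,10],[29,5],[36,0]]
[[17,10],[29,9],[36,0]]
[[17,10],[29,9],[36,13],[44,0]]
[[12,4],[17,10],[29,9],[36,13],[44,0]]
[[12,4],[17,10],[29,9],[36,13],[44,0]]
[[12,4],[17,10],[29,9],[36,13],[44,0]]
[[12,4],[17,10],[28,18],[39,13],[44,0]]
[[12,4],[17,10],[28,18],[39,13],[44,0]]
[[12,4],[17,10],[28,18],[39,13],[44,0],[47,12],[50,0]]
[[12,4],[17,10],[28,18],[39,13],[44,0],[47,12],[50,0]]
[[12,4],[17,10],[28,18],[39,13],[44,0],[47,12],[50,0]]
[[2,19],[8,0],[12,4],[17,10],[28,18],[39,13],[44,0],[47,12],[50,0]]
[[2,19],[8,0],[12,4],[17,10],[28,18],[39,13],[44,11],[47,12],[50,0]]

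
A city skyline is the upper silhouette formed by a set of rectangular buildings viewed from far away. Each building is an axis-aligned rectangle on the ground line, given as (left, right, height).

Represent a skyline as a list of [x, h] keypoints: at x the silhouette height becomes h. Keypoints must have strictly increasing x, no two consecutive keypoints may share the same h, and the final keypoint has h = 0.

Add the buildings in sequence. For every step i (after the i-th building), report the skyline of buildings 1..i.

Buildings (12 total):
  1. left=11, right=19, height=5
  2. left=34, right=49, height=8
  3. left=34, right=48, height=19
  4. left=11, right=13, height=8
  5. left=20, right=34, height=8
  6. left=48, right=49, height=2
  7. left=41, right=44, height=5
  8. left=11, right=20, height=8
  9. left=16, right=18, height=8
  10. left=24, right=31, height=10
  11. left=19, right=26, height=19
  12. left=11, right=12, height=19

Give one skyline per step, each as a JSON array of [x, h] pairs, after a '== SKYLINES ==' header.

== SKYLINES ==
[[11,5],[19,0]]
[[11,5],[19,0],[34,8],[49,0]]
[[11,5],[19,0],[34,19],[48,8],[49,0]]
[[11,8],[13,5],[19,0],[34,19],[48,8],[49,0]]
[[11,8],[13,5],[19,0],[20,8],[34,19],[48,8],[49,0]]
[[11,8],[13,5],[19,0],[20,8],[34,19],[48,8],[49,0]]
[[11,8],[13,5],[19,0],[20,8],[34,19],[48,8],[49,0]]
[[11,8],[34,19],[48,8],[49,0]]
[[11,8],[34,19],[48,8],[49,0]]
[[11,8],[24,10],[31,8],[34,19],[48,8],[49,0]]
[[11,8],[19,19],[26,10],[31,8],[34,19],[48,8],[49,0]]
[[11,19],[12,8],[19,19],[26,10],[31,8],[34,19],[48,8],[49,0]]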